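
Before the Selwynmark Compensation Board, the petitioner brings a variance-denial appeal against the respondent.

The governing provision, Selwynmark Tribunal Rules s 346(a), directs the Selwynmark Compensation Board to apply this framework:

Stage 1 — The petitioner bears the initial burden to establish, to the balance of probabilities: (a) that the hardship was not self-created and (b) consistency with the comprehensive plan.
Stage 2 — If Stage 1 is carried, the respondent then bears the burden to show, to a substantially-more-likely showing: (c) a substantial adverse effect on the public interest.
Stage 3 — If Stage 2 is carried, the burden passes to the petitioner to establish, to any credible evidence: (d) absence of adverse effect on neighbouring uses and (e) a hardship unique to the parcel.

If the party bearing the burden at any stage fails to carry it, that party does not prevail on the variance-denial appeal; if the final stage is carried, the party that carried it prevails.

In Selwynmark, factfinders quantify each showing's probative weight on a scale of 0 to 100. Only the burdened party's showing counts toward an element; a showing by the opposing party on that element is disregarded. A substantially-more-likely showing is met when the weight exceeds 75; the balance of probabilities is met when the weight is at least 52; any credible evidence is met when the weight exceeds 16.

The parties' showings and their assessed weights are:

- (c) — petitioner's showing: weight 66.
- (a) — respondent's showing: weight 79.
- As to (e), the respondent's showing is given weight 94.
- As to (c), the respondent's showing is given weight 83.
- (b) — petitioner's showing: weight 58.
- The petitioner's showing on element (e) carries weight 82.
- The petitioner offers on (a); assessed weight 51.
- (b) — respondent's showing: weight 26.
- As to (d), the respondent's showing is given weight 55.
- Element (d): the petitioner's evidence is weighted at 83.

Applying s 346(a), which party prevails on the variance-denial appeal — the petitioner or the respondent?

At Stage 1 the petitioner must meet the balance of probabilities (weight is at least 52): on (a) the weight is 51 (the respondent's 79 is given no effect), which does not reach 52, so (a) does not meet the standard; on (b) the weight is 58 (the respondent's 26 is given no effect), ≥ 52, so (b) meets the standard.
  Not every element is met, so the petitioner fails to carry Stage 1.
The respondent prevails.

respondent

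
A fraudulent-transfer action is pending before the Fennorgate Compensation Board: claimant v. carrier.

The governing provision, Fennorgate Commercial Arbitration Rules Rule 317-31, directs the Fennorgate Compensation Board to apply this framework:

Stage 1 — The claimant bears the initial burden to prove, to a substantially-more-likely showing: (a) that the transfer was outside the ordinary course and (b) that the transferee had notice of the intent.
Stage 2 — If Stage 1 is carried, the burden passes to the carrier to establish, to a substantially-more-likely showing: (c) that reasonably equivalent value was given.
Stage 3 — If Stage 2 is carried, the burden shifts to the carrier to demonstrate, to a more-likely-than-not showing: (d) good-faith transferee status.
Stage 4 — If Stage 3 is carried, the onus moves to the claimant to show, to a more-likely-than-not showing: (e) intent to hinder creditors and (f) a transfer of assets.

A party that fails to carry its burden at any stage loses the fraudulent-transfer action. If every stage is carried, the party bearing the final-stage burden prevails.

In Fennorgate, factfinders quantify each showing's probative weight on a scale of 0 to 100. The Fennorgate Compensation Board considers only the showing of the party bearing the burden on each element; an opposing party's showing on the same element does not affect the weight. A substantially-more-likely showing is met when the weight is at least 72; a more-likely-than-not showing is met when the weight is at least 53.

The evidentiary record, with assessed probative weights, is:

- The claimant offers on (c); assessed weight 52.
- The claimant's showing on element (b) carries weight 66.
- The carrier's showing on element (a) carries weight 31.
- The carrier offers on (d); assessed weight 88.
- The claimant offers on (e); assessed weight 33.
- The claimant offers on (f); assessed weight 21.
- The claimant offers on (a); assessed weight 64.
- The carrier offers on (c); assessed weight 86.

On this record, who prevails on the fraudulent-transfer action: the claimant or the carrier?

At Stage 1 the claimant must meet a substantially-more-likely showing (weight is at least 72): on (a) the weight is 64 (the carrier's 31 is given no effect), < 72, so (a) does not meet the standard; on (b) the weight is 66, which does not reach 72, so (b) does not meet the standard.
  The claimant does not carry Stage 1.
The analysis ends at Stage 1; the carrier prevails.

carrier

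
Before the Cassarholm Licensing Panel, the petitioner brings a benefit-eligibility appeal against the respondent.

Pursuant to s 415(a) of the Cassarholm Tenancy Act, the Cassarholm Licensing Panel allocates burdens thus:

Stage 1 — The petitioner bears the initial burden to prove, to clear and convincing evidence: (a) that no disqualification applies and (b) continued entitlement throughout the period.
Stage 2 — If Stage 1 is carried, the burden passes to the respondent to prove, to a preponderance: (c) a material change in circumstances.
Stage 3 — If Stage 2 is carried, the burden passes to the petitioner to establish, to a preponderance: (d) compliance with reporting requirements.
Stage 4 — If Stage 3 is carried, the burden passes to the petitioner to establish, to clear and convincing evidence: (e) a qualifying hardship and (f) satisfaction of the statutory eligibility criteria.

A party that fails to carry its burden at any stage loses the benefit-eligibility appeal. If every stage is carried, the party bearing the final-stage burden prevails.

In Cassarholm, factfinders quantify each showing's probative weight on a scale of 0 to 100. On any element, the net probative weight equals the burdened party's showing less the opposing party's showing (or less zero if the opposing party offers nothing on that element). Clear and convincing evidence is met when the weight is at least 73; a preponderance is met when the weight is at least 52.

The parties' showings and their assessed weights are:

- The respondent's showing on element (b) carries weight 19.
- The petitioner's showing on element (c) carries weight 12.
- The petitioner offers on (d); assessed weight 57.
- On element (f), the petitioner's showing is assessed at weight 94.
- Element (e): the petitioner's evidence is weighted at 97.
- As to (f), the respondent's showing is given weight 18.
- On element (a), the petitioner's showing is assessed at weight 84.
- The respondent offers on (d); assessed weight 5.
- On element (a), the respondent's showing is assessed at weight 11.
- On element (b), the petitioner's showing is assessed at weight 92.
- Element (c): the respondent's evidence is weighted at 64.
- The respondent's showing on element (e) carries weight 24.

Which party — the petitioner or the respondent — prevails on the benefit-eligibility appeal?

petitioner

At Stage 1 the petitioner must meet clear and convincing evidence (weight is at least 73): on (a) the weight is 84 less the opposing 11 gives net 73, which does reach 73, so (a) meets the standard; on (b) the weight is 92 less the opposing 19 gives net 73, which does reach 73, so (b) meets the standard.
  Stage 1 is satisfied; the onus moves to the respondent.
At Stage 2 the respondent must meet a preponderance (weight is at least 52): on (c) the weight is 64 less the opposing 12 gives net 52, which does reach 52, so (c) meets the standard.
  All elements met. The burden passes to the petitioner.
At Stage 3 the petitioner must meet a preponderance (weight is at least 52): on (d) the weight is 57 less the opposing 5 gives net 52, which does reach 52, so (d) meets the standard.
  All elements met. The petitioner retains the burden for Stage 4.
At Stage 4 the petitioner must meet clear and convincing evidence (weight is at least 73): on (e) the weight is 97 less the opposing 24 gives net 73, ≥ 73, so (e) meets the standard; on (f) the weight is 94 less the opposing 18 gives net 76, ≥ 73, so (f) meets the standard.
  The petitioner carries the last stage.
All stages carried — the petitioner prevails.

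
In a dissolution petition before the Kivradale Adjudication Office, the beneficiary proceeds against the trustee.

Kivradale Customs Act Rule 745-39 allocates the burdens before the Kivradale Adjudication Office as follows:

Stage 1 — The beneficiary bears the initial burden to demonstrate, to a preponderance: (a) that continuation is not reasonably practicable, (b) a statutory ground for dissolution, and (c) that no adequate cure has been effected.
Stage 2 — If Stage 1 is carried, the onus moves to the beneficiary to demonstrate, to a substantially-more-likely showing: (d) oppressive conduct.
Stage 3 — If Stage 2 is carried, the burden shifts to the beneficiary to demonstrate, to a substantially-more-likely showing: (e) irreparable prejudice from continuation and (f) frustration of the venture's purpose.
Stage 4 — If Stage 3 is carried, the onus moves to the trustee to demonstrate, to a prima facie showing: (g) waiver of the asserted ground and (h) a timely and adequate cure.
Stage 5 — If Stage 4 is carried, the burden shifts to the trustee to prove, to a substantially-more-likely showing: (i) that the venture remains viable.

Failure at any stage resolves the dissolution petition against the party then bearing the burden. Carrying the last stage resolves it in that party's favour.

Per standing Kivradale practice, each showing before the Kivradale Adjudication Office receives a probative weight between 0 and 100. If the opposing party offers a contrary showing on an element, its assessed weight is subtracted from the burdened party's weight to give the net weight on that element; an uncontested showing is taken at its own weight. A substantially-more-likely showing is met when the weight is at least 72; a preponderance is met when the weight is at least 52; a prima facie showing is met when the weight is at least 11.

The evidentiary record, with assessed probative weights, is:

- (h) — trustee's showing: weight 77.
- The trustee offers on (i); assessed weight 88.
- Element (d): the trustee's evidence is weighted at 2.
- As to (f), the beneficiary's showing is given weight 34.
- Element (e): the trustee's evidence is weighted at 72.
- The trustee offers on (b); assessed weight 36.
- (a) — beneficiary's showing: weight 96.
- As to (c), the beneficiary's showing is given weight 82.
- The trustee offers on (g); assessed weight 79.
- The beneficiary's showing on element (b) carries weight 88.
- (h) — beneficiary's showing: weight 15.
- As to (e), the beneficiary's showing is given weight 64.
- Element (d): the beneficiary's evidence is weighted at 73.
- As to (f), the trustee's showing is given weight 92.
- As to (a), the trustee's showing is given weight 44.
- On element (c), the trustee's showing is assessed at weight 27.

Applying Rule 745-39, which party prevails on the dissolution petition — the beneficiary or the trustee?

trustee

Stage 1 — burden on beneficiary; standard: a preponderance (weight is at least 52).
    (a): 96 − 44 = 52 ≥ 52 [met]
    (b): 88 − 36 = 52 ≥ 52 [met]
    (c): 82 − 27 = 55 ≥ 52 [met]
  All elements met. The beneficiary retains the burden for Stage 2.
Stage 2 — burden on beneficiary; standard: a substantially-more-likely showing (weight is at least 72).
    (d): 73 − 2 = 71 < 72 [not met]
  Not every element is met, so the beneficiary fails to carry Stage 2.
The analysis ends at Stage 2; the trustee prevails.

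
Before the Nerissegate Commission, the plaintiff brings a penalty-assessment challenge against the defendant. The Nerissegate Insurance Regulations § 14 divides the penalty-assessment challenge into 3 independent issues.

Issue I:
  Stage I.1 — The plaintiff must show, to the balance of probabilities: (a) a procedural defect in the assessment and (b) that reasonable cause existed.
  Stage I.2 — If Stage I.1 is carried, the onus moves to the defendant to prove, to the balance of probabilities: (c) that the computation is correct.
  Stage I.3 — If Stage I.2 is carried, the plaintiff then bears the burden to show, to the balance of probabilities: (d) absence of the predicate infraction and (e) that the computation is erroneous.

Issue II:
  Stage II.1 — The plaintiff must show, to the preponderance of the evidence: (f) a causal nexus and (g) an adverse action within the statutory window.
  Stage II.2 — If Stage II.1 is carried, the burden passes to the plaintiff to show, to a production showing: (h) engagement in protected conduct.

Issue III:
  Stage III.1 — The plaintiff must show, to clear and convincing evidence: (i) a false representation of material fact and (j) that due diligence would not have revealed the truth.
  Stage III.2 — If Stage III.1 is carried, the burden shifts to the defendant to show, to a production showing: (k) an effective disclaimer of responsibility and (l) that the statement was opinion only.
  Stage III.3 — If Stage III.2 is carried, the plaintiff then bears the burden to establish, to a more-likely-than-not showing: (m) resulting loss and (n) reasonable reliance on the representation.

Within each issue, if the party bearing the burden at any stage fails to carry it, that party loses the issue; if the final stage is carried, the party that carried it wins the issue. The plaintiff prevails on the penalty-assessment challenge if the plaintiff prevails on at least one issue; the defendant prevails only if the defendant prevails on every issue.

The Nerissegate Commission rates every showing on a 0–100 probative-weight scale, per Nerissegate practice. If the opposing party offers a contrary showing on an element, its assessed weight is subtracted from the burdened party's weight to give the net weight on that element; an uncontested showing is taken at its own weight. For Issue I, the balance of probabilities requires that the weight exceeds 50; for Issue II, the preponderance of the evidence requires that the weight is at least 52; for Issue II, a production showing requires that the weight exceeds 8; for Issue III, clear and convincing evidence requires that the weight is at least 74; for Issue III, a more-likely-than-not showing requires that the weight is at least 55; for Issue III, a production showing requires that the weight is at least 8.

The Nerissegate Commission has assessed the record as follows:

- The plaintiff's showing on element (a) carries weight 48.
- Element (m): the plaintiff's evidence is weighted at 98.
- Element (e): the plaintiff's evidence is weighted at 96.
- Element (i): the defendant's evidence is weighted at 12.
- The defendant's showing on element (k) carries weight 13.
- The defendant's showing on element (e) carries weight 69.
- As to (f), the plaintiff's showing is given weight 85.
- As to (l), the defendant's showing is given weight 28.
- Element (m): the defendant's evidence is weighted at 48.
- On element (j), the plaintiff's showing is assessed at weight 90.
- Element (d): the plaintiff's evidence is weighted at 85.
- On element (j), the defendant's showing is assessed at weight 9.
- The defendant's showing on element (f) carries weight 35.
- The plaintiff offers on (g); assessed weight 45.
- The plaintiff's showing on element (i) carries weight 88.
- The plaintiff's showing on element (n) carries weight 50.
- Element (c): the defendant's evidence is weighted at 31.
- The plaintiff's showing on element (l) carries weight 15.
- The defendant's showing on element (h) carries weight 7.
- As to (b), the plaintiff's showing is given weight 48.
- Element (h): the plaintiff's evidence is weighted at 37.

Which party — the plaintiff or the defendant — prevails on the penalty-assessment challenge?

— Issue I —
At Stage I.1 the plaintiff must meet the balance of probabilities (weight exceeds 50): on (a) the weight is 48, ≤ 50, so (a) does not meet the standard; on (b) the weight is 48, which does not exceed 50, so (b) does not meet the standard.
  Stage I.1 not carried; the plaintiff fails its burden.
The analysis ends at Stage I.1; the defendant prevails on this issue.
— Issue II —
Stage II.1 — burden on plaintiff; standard: the preponderance of the evidence (weight is at least 52).
    (f): 85 − 35 = 50 < 52 [not met]
    (g): 45 < 52 [not met]
  Stage II.1 not carried; the plaintiff fails its burden.
The analysis ends at Stage II.1; the defendant prevails on this issue.
— Issue III —
At Stage III.1 the plaintiff must meet clear and convincing evidence (weight is at least 74): on (i) the weight is 88 less the opposing 12 gives net 76, which does reach 74, so (i) meets the standard; on (j) the weight is 90 less the opposing 9 gives net 81, which does reach 74, so (j) meets the standard.
  All elements met. The burden passes to the defendant.
At Stage III.2 the defendant must meet a production showing (weight is at least 8): on (k) the weight is 13, which does reach 8, so (k) meets the standard; on (l) the weight is 28 less the opposing 15 gives net 13, ≥ 8, so (l) meets the standard.
  Stage III.2 carried; the burden shifts to the plaintiff.
At Stage III.3 the plaintiff must meet a more-likely-than-not showing (weight is at least 55): on (m) the weight is 98 less the opposing 48 gives net 50, which does not reach 55, so (m) does not meet the standard; on (n) the weight is 50, which does not reach 55, so (n) does not meet the standard.
  Not every element is met, so the plaintiff fails to carry Stage III.3.
The analysis ends at Stage III.3; the defendant prevails on this issue.
Per-issue: Issue I → defendant; Issue II → defendant; Issue III → defendant. The plaintiff must prevail on at least one issue; overall, the defendant prevails.

defendant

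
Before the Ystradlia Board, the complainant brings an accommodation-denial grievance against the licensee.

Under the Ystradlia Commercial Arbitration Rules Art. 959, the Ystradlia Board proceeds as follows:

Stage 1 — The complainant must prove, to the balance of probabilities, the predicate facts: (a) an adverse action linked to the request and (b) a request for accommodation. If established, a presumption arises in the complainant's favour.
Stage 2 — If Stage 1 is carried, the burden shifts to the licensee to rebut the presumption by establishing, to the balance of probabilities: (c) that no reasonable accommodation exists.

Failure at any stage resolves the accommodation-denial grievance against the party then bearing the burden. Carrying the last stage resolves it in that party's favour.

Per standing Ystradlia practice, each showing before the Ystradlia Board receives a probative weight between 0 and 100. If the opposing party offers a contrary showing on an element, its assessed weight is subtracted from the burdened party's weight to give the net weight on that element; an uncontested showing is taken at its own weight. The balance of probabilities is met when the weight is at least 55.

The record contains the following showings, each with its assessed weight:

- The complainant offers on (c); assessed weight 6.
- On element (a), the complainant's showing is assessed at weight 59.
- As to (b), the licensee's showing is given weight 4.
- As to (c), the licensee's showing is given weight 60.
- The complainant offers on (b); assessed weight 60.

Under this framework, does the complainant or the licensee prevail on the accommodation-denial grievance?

complainant

Stage 1 (complainant, the balance of probabilities, weight is at least 55): (a) 59 ≥ 55 — meets; (b) net 60−4=56 ≥ 55 — meets.
  Stage 1 is satisfied; the onus moves to the licensee.
Stage 2 (licensee, the balance of probabilities, weight is at least 55): (c) net 60−6=54 < 55 — fails.
  Stage 2 not carried; the licensee fails its burden.
So the complainant prevails.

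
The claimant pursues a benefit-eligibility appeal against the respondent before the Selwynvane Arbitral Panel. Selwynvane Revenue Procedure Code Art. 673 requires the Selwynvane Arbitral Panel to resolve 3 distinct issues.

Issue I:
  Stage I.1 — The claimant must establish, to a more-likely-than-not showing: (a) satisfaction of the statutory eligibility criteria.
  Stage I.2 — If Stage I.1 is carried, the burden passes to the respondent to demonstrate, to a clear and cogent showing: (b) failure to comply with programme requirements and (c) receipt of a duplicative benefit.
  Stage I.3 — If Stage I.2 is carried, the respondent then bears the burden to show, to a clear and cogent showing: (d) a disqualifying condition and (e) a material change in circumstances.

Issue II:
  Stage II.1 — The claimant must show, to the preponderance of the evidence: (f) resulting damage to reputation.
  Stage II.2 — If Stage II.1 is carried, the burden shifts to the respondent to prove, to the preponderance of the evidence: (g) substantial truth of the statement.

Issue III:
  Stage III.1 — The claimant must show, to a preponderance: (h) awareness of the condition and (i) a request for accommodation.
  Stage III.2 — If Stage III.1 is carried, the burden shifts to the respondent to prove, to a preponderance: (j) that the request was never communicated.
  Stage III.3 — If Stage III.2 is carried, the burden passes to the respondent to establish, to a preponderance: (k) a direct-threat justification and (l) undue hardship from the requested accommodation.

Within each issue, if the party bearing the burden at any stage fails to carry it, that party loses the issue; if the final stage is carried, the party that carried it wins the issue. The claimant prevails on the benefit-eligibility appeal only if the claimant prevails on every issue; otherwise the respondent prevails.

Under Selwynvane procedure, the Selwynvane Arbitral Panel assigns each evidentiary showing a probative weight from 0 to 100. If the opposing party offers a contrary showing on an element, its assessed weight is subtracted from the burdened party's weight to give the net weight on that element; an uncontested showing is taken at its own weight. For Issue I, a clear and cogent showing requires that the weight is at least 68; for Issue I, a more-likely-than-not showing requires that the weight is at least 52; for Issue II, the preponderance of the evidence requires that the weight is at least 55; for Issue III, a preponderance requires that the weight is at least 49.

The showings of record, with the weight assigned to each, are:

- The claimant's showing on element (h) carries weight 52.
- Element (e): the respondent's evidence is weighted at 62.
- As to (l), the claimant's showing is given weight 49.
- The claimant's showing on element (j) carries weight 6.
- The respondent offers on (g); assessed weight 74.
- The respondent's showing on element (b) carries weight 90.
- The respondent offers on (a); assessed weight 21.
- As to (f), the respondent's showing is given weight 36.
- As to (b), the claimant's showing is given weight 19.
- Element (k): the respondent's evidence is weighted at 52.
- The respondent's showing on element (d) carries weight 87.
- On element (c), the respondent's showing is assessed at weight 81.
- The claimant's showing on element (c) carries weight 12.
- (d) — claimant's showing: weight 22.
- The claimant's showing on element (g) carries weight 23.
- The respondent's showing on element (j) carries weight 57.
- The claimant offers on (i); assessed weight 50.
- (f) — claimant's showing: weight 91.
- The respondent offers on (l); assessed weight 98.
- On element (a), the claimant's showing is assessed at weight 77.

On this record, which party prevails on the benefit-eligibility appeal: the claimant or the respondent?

respondent

— Issue I —
Stage I.1 (claimant, a more-likely-than-not showing, weight is at least 52): (a) net 77−21=56 ≥ 52 — meets.
  Stage I.1 carried; the burden shifts to the respondent.
Stage I.2 (respondent, a clear and cogent showing, weight is at least 68): (b) net 90−19=71 ≥ 68 — meets; (c) net 81−12=69 ≥ 68 — meets.
  All elements met. The respondent retains the burden for Stage I.3.
Stage I.3 (respondent, a clear and cogent showing, weight is at least 68): (d) net 87−22=65 < 68 — fails; (e) 62 < 68 — fails.
  Not every element is met, so the respondent fails to carry Stage I.3.
So the claimant prevails on this issue.
— Issue II —
Stage II.1 — burden on claimant; standard: the preponderance of the evidence (weight is at least 55).
    (f): 91 − 36 = 55 ≥ 55 [met]
  Stage II.1 carried; the burden shifts to the respondent.
Stage II.2 — burden on respondent; standard: the preponderance of the evidence (weight is at least 55).
    (g): 74 − 23 = 51 < 55 [not met]
  Not every element is met, so the respondent fails to carry Stage II.2.
So the claimant prevails on this issue.
— Issue III —
At Stage III.1 the claimant must meet a preponderance (weight is at least 49): on (h) the weight is 52, ≥ 49, so (h) meets the standard; on (i) the weight is 50, which does reach 49, so (i) meets the standard.
  Stage III.1 is satisfied; the onus moves to the respondent.
At Stage III.2 the respondent must meet a preponderance (weight is at least 49): on (j) the weight is 57 less the opposing 6 gives net 51, ≥ 49, so (j) meets the standard.
  All elements met. The respondent retains the burden for Stage III.3.
At Stage III.3 the respondent must meet a preponderance (weight is at least 49): on (k) the weight is 52, ≥ 49, so (k) meets the standard; on (l) the weight is 98 less the opposing 49 gives net 49, which does reach 49, so (l) meets the standard.
  All elements met at the final stage.
All stages carried — the respondent prevails on this issue.
Per-issue: Issue I → claimant; Issue II → claimant; Issue III → respondent. The claimant must prevail on every issue; overall, the respondent prevails.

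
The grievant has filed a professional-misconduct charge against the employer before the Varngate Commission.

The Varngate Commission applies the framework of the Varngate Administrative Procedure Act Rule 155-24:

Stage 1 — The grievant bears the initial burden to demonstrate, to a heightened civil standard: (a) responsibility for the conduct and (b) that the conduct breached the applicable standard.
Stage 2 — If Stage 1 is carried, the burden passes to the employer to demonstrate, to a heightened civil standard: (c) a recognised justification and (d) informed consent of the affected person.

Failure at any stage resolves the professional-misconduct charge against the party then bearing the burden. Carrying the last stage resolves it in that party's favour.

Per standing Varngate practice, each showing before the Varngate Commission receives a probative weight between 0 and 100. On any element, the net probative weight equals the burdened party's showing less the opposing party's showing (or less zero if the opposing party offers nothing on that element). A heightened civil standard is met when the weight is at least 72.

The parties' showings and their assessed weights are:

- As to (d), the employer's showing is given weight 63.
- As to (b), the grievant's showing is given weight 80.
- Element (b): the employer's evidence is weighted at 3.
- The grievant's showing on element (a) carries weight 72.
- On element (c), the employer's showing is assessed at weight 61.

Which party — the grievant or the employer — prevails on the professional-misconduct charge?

grievant

Stage 1 (grievant, a heightened civil standard, weight is at least 72): (a) 72 ≥ 72 — meets; (b) net 80−3=77 ≥ 72 — meets.
  Stage 1 is satisfied; the onus moves to the employer.
Stage 2 (employer, a heightened civil standard, weight is at least 72): (c) 61 < 72 — fails; (d) 63 < 72 — fails.
  Stage 2 not carried; the employer fails its burden.
The grievant prevails.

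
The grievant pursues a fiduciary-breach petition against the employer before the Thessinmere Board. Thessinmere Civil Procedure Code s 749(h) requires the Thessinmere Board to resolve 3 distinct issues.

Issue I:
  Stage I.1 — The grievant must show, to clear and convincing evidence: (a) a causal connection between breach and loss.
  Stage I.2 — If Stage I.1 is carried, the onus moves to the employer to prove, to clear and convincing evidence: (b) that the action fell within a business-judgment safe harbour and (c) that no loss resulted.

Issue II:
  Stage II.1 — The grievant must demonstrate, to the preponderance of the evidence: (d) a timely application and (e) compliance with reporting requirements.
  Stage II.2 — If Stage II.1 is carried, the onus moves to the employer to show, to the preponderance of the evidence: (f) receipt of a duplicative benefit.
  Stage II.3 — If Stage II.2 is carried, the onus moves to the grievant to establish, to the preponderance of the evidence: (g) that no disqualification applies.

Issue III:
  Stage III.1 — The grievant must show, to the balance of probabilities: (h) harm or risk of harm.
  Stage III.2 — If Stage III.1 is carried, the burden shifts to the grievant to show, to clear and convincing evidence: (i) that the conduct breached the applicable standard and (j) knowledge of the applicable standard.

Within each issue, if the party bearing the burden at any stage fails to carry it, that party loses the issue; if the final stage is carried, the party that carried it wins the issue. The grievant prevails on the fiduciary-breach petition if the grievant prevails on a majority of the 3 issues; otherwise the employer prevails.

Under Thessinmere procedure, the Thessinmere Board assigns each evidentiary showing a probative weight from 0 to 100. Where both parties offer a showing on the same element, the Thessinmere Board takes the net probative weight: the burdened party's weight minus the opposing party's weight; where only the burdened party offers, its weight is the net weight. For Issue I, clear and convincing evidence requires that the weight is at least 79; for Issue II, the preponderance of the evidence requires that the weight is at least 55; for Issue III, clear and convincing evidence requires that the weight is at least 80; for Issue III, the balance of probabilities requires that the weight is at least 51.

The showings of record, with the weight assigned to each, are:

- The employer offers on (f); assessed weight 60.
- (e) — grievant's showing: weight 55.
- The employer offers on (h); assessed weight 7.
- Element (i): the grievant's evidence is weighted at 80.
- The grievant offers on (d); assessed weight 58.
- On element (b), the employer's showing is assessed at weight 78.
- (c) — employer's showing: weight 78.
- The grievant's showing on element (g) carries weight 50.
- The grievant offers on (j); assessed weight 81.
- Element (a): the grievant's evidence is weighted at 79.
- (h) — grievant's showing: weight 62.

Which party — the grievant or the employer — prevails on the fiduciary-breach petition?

— Issue I —
Stage I.1 — burden on grievant; standard: clear and convincing evidence (weight is at least 79).
    (a): 79 ≥ 79 [met]
  The grievant carries Stage I.1; the employer now bears the burden.
Stage I.2 — burden on employer; standard: clear and convincing evidence (weight is at least 79).
    (b): 78 < 79 [not met]
    (c): 78 < 79 [not met]
  Stage I.2 not carried; the employer fails its burden.
So the grievant prevails on this issue.
— Issue II —
Stage II.1 (grievant, the preponderance of the evidence, weight is at least 55): (d) 58 ≥ 55 — meets; (e) 55 ≥ 55 — meets.
  Stage II.1 carried; the burden shifts to the employer.
Stage II.2 (employer, the preponderance of the evidence, weight is at least 55): (f) 60 ≥ 55 — meets.
  Stage II.2 is satisfied; the onus moves to the grievant.
Stage II.3 (grievant, the preponderance of the evidence, weight is at least 55): (g) 50 < 55 — fails.
  Not every element is met, so the grievant fails to carry Stage II.3.
The analysis ends at Stage II.3; the employer prevails on this issue.
— Issue III —
Stage III.1 (grievant, the balance of probabilities, weight is at least 51): (h) net 62−7=55 ≥ 51 — meets.
  All elements met. The grievant retains the burden for Stage III.2.
Stage III.2 (grievant, clear and convincing evidence, weight is at least 80): (i) 80 ≥ 80 — meets; (j) 81 ≥ 80 — meets.
  Stage III.2 carried; the final stage is satisfied.
With every stage satisfied, the grievant prevails on this issue.
Per-issue: Issue I → grievant; Issue II → employer; Issue III → grievant. The grievant must prevail on a majority of issues; overall, the grievant prevails.

grievant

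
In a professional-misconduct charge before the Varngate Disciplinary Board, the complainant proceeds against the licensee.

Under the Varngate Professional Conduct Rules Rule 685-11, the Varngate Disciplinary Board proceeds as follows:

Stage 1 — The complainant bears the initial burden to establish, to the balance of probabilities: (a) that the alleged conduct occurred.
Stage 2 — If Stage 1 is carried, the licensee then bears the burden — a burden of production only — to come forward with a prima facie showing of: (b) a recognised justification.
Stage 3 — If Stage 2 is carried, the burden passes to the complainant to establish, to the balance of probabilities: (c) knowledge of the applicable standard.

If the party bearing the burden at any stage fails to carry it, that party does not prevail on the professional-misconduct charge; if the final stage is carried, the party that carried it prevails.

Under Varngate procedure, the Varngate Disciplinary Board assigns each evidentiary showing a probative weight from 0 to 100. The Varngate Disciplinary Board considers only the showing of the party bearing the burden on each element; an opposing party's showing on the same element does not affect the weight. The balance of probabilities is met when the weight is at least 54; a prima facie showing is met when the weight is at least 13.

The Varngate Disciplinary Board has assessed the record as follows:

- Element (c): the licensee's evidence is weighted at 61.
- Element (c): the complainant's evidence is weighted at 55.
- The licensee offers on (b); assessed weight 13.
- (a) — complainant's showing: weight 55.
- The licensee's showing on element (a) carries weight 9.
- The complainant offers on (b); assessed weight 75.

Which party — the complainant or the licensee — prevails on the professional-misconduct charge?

Stage 1 — burden on complainant; standard: the balance of probabilities (weight is at least 54).
    (a): 55 (licensee's 9 disregarded) ≥ 54 [met]
  The complainant carries Stage 1; the licensee now bears the burden.
Stage 2 — burden on licensee; standard: a prima facie showing (weight is at least 13).
    (b): 13 (complainant's 75 disregarded) ≥ 13 [met]
  Stage 2 is satisfied; the onus moves to the complainant.
Stage 3 — burden on complainant; standard: the balance of probabilities (weight is at least 54).
    (c): 55 (licensee's 61 disregarded) ≥ 54 [met]
  All elements met at the final stage.
All stages carried — the complainant prevails.

complainant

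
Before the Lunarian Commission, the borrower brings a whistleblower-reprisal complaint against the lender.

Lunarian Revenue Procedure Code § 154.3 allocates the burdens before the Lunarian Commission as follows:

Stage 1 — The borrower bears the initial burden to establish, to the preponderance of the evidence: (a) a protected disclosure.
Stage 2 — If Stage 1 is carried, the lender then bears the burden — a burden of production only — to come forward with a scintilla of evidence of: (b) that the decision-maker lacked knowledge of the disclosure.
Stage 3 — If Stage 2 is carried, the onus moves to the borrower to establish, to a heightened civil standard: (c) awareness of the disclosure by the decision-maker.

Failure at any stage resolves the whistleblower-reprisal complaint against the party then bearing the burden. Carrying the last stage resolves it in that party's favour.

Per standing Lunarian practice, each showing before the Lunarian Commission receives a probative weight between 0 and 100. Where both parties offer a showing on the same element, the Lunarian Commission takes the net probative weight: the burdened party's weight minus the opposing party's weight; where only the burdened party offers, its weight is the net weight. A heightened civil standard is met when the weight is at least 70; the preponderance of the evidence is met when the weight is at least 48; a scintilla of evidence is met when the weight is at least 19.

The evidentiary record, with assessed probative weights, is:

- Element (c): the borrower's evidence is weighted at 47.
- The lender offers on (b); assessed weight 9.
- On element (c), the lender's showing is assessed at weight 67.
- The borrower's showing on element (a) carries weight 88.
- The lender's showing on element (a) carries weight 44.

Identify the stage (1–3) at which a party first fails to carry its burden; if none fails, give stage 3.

stage 1

Stage 1 — burden on borrower; standard: the preponderance of the evidence (weight is at least 48).
    (a): 88 − 44 = 44 < 48 [not met]
  The borrower does not carry Stage 1.
So the lender prevails.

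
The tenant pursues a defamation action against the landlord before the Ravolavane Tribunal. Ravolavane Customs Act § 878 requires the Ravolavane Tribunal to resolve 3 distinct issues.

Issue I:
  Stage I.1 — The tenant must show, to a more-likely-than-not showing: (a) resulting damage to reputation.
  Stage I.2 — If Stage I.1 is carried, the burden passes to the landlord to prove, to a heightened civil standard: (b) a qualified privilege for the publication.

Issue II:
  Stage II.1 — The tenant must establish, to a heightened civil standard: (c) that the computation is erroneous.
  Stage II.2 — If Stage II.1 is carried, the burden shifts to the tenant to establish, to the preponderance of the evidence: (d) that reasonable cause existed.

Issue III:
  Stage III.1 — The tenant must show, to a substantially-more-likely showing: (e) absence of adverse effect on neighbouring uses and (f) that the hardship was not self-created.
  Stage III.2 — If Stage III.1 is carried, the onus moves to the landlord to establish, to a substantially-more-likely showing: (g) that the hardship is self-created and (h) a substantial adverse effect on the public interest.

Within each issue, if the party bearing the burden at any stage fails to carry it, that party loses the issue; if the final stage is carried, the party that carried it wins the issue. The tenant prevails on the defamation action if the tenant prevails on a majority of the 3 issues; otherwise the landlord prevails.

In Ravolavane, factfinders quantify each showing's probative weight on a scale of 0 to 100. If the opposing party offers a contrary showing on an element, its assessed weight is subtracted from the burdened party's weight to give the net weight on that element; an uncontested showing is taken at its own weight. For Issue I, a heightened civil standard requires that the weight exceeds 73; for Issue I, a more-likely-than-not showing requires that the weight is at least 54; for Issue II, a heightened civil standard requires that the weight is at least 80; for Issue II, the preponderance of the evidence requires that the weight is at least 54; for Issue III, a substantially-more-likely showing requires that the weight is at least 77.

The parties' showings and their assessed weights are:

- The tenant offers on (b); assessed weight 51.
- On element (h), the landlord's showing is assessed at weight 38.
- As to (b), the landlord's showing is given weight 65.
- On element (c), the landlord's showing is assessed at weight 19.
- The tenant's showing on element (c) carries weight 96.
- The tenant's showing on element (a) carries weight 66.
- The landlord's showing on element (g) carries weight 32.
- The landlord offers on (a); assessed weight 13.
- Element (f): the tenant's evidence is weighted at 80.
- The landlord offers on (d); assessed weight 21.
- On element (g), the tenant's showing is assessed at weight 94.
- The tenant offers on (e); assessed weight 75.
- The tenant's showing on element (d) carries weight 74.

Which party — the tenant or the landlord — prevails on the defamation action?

— Issue I —
Stage I.1 — burden on tenant; standard: a more-likely-than-not showing (weight is at least 54).
    (a): 66 − 13 = 53 < 54 [not met]
  The tenant does not carry Stage I.1.
The landlord prevails on this issue.
— Issue II —
At Stage II.1 the tenant must meet a heightened civil standard (weight is at least 80): on (c) the weight is 96 less the opposing 19 gives net 77, < 80, so (c) does not meet the standard.
  Stage II.1 not carried; the tenant fails its burden.
The analysis ends at Stage II.1; the landlord prevails on this issue.
— Issue III —
At Stage III.1 the tenant must meet a substantially-more-likely showing (weight is at least 77): on (e) the weight is 75, < 77, so (e) does not meet the standard; on (f) the weight is 80, ≥ 77, so (f) meets the standard.
  The tenant does not carry Stage III.1.
The landlord prevails on this issue.
Per-issue: Issue I → landlord; Issue II → landlord; Issue III → landlord. The tenant must prevail on a majority of issues; overall, the landlord prevails.

landlord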